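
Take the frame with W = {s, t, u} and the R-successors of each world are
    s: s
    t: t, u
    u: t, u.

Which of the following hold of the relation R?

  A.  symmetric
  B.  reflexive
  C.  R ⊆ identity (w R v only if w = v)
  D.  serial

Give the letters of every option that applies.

A, B, D

(A) symmetric: every R-edge is matched by its reverse.
(B) reflexive: each world relates to itself.
(C) not ⊆ identity: t R u with t ≠ u.
(D) serial: every world has an R-successor.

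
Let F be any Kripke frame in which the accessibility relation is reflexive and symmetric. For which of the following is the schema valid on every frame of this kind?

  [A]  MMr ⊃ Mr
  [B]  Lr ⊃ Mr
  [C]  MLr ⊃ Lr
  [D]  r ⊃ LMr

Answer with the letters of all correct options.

B, D

Reflexive relations are serial.
(A) MMr ⊃ Mr (the dual of axiom 4) characterises the transitive frames. Such an R need not be transitive — not valid.
(B) axiom D: valid iff R is serial. Every such R is serial — valid.
(C) MLr ⊃ Lr is the dual of axiom 5; it is valid on a frame exactly when R is euclidean. Such an R need not be euclidean, so not valid.
(D) r ⊃ LMr (axiom B) characterises the symmetric frames. Every such R is symmetric — valid.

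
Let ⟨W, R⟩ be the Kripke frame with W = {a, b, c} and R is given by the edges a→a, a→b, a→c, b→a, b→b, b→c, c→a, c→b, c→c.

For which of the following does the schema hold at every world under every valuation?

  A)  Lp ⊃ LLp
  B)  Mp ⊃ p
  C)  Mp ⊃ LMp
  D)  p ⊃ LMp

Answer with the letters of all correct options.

A, C, D

R is symmetric: every R-edge is matched by its reverse.
R is transitive: R is closed under composition.
R is euclidean: any two R-successors of the same world are R-related.
R is not a subset of the identity: a R b with a ≠ b.
(A) Lp ⊃ LLp is axiom 4; it is valid on a frame exactly when R is transitive. R is transitive, so valid.
(B) Mp ⊃ p is the converse of T; it holds exactly when R ⊆ identity. Here R ⊄ identity — not valid.
(C) Mp ⊃ LMp is axiom 5; it is valid on a frame exactly when R is euclidean. R is euclidean, so valid.
(D) p ⊃ LMp (axiom B) characterises the symmetric frames. R is symmetric — valid.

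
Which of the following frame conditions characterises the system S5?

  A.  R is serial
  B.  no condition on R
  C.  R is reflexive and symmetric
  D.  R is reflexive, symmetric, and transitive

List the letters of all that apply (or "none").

(A) this class determines D, not S5.
(B) this class determines K, not S5.
(C) this class determines B (= KTB), not S5.
(D) S5 is sound and complete for exactly this class.

D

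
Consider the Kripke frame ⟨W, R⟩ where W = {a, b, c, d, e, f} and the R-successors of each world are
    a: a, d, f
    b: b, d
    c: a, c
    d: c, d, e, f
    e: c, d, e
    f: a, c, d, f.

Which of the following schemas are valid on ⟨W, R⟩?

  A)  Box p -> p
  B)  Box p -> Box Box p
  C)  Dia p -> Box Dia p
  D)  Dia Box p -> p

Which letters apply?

A

R is reflexive: each world relates to itself.
R is not symmetric: a R d but not d R a.
R is not transitive: a R d and d R c but not a R c.
R is not euclidean: a R d and a R a but not d R a.
(A) axiom T: valid iff R is reflexive. R is reflexive — valid.
(B) Box p -> Box Box p is axiom 4; it is valid on a frame exactly when R is transitive. R is not transitive, so not valid.
(C) Dia p -> Box Dia p is axiom 5, which corresponds to the euclidean property. R is not euclidean — not valid.
(D) the dual of axiom B: valid iff R is symmetric. R is not symmetric — not valid.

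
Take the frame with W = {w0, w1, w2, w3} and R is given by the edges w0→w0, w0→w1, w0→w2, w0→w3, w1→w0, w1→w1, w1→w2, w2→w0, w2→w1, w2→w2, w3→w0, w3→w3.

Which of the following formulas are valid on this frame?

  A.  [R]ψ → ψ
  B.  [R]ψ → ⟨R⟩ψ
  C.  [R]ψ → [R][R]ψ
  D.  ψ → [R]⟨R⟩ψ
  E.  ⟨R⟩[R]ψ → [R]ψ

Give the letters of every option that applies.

A, B, D

R is reflexive: each world relates to itself.
R is symmetric: every R-edge is matched by its reverse.
R is not transitive: w1 R w0 and w0 R w3 but not w1 R w3.
R is not euclidean: w0 R w1 and w0 R w3 but not w1 R w3.
R is serial: every world has an R-successor.
(A) [R]ψ → ψ is axiom T, which corresponds to reflexivity. R is reflexive — valid.
(B) [R]ψ → ⟨R⟩ψ is axiom D; it is valid on a frame exactly when R is serial. R is serial, so valid.
(C) [R]ψ → [R][R]ψ (axiom 4) characterises the transitive frames. R is not transitive — not valid.
(D) axiom B: valid iff R is symmetric. R is symmetric — valid.
(E) ⟨R⟩[R]ψ → [R]ψ (the dual of axiom 5) characterises the euclidean frames. R is not euclidean — not valid.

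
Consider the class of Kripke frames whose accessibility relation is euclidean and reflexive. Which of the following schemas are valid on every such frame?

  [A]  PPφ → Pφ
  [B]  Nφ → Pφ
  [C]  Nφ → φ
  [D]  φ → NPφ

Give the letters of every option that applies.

A, B, C, D

A reflexive euclidean relation is also symmetric (from wRw and wRv the euclidean condition gives vRw) and hence transitive; it is an equivalence relation.
(A) PPφ → Pφ is the dual of axiom 4; it is valid on a frame exactly when R is transitive. Every such R is transitive, so valid.
(B) axiom D: valid iff R is serial. Every such R is serial — valid.
(C) axiom T: valid iff R is reflexive. Every such R is reflexive — valid.
(D) φ → NPφ is axiom B; it is valid on a frame exactly when R is symmetric. Every such R is symmetric, so valid.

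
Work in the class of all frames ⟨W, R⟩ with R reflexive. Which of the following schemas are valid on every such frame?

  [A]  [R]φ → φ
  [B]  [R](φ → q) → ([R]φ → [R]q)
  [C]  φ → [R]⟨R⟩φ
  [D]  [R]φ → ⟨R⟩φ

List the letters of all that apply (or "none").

A, B, D

A reflexive relation is serial.
(A) [R]φ → φ is axiom T; it is valid on a frame exactly when R is reflexive. Every such R is reflexive, so valid.
(B) [R](φ → q) → ([R]φ → [R]q) is axiom K, valid on every Kripke frame — valid.
(C) φ → [R]⟨R⟩φ is axiom B, which corresponds to symmetry. Such an R need not be symmetric — not valid.
(D) [R]φ → ⟨R⟩φ is axiom D, which corresponds to seriality. Every such R is serial — valid.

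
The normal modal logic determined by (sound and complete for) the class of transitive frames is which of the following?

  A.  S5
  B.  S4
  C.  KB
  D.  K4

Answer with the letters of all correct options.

D

(A) S5 is determined by the class of reflexive, symmetric, and transitive frames.
(B) S4 is determined by the class of reflexive and transitive frames.
(C) KB is determined by the class of symmetric frames.
(D) K4 is determined by exactly this class.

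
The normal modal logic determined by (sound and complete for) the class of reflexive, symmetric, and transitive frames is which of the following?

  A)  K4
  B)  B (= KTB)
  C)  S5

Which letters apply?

(A) K4 is determined by the class of transitive frames.
(B) B (= KTB) is determined by the class of reflexive and symmetric frames.
(C) S5 is determined by exactly this class.

C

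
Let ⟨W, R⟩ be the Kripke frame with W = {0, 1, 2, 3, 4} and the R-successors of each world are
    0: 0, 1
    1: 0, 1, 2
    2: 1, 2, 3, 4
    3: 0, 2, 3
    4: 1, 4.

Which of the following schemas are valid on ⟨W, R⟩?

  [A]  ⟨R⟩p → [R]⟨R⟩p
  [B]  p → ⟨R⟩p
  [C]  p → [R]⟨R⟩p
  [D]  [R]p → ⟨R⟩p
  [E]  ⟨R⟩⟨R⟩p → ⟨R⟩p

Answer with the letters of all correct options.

R is reflexive: each world relates to itself.
R is not symmetric: 2 R 4 but not 4 R 2.
R is not transitive: 0 R 1 and 1 R 2 but not 0 R 2.
R is not euclidean: 1 R 0 and 1 R 2 but not 0 R 2.
R is serial: every world has an R-successor.
(A) ⟨R⟩p → [R]⟨R⟩p is axiom 5, which corresponds to the euclidean property. R is not euclidean — not valid.
(B) p → ⟨R⟩p (the dual of axiom T) characterises the reflexive frames. R is reflexive — valid.
(C) p → [R]⟨R⟩p is axiom B, which corresponds to symmetry. R is not symmetric — not valid.
(D) [R]p → ⟨R⟩p (axiom D) characterises the serial frames. R is serial — valid.
(E) ⟨R⟩⟨R⟩p → ⟨R⟩p (the dual of axiom 4) characterises the transitive frames. R is not transitive — not valid.

B, D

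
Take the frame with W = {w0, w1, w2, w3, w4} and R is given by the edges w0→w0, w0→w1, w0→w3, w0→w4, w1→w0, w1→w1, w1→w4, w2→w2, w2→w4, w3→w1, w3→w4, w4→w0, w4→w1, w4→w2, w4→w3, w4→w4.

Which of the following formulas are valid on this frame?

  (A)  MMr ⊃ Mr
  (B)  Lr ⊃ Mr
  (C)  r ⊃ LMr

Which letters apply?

B

R is not symmetric: w0 R w3 but not w3 R w0.
R is not transitive: w0 R w4 and w4 R w2 but not w0 R w2.
R is serial: every world has an R-successor.
(A) the dual of axiom 4: valid iff R is transitive. R is not transitive — not valid.
(B) Lr ⊃ Mr (axiom D) characterises the serial frames. R is serial — valid.
(C) r ⊃ LMr is axiom B, which corresponds to symmetry. R is not symmetric — not valid.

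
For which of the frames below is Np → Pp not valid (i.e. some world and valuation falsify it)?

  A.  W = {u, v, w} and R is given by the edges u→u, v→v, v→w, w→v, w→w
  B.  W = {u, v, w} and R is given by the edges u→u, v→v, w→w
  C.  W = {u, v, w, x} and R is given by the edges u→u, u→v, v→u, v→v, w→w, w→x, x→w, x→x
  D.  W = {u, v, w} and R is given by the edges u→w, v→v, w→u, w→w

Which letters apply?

none

The schema Np → Pp is axiom D; it is valid on a frame iff R is serial.
(A) R is serial (every world has an R-successor), so the schema is valid here.
(B) R is serial (every world has an R-successor), so the schema is valid here.
(C) R is serial (every world has an R-successor), so the schema is valid here.
(D) R is serial (every world has an R-successor), so the schema is valid here.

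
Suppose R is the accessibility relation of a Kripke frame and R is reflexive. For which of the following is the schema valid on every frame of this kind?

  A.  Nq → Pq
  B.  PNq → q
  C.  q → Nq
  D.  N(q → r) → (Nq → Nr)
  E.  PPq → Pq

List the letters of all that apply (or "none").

A, D

A reflexive relation is serial.
(A) Nq → Pq is axiom D, which corresponds to seriality. Every such R is serial — valid.
(B) PNq → q (the dual of axiom B) characterises the symmetric frames. Such an R need not be symmetric — not valid.
(C) q → Nq (equivalent to ◇p→p) corresponds to R being a subset of the identity. Such an R need not be a subset of the identity, so not valid.
(D) this is just K, valid on every normal frame.
(E) PPq → Pq is the dual of axiom 4, which corresponds to transitivity. Such an R need not be transitive — not valid.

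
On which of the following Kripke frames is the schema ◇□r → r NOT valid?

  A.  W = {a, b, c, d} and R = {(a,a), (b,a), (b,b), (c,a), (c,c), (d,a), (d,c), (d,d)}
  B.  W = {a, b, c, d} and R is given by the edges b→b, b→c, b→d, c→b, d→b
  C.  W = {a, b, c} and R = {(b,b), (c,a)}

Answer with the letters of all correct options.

A, C

The schema ◇□r → r is the dual of axiom B; it is valid on a frame iff R is symmetric.
(A) R is not symmetric (b R a but not a R b), so the schema fails here.
(B) R is symmetric (every R-edge is matched by its reverse), so the schema is valid here.
(C) R is not symmetric (c R a but not a R c), so the schema fails here.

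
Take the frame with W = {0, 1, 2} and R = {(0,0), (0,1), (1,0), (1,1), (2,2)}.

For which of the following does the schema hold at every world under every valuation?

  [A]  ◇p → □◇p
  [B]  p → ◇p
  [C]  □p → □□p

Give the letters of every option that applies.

R is reflexive: each world relates to itself.
R is transitive: R is closed under composition.
R is euclidean: any two R-successors of the same world are R-related.
(A) axiom 5: valid iff R is euclidean. R is euclidean — valid.
(B) p → ◇p (the dual of axiom T) characterises the reflexive frames. R is reflexive — valid.
(C) axiom 4: valid iff R is transitive. R is transitive — valid.

A, B, C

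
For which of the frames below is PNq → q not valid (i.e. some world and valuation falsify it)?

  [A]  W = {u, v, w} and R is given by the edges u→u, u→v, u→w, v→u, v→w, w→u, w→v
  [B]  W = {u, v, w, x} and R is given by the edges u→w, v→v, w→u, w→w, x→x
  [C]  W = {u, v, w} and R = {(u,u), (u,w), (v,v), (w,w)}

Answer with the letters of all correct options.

The schema PNq → q is the dual of axiom B; it is valid on a frame iff R is symmetric.
(A) R is symmetric (every R-edge is matched by its reverse), so the schema is valid here.
(B) R is symmetric (every R-edge is matched by its reverse), so the schema is valid here.
(C) R is not symmetric (u R w but not w R u), so the schema fails here.

C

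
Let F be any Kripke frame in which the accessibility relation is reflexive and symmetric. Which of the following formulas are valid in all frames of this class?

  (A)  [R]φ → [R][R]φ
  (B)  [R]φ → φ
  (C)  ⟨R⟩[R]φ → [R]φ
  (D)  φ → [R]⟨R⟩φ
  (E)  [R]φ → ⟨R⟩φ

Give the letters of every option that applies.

Reflexive relations are serial.
(A) [R]φ → [R][R]φ (axiom 4) characterises the transitive frames. Such an R need not be transitive — not valid.
(B) [R]φ → φ (axiom T) characterises the reflexive frames. Every such R is reflexive — valid.
(C) ⟨R⟩[R]φ → [R]φ is the dual of axiom 5; it is valid on a frame exactly when R is euclidean. Such an R need not be euclidean, so not valid.
(D) φ → [R]⟨R⟩φ (axiom B) characterises the symmetric frames. Every such R is symmetric — valid.
(E) axiom D: valid iff R is serial. Every such R is serial — valid.

B, D, E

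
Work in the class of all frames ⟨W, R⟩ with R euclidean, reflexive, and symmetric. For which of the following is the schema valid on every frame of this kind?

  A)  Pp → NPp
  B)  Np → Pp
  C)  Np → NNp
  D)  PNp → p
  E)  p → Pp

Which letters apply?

A relation that is euclidean, reflexive, and symmetric is also serial and transitive.
(A) Pp → NPp is axiom 5, which corresponds to the euclidean property. Every such R is euclidean — valid.
(B) axiom D: valid iff R is serial. Every such R is serial — valid.
(C) Np → NNp (axiom 4) characterises the transitive frames. Every such R is transitive — valid.
(D) PNp → p is the dual of axiom B, which corresponds to symmetry. Every such R is symmetric — valid.
(E) p → Pp is the dual of axiom T; it is valid on a frame exactly when R is reflexive. Every such R is reflexive, so valid.

A, B, C, D, E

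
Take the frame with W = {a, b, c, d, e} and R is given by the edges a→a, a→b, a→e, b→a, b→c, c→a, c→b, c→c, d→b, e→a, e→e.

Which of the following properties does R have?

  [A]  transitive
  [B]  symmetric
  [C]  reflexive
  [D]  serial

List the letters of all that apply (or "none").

(A) not transitive: a R b and b R c but not a R c.
(B) not symmetric: c R a but not a R c.
(C) not reflexive: not b R b.
(D) serial: every world has an R-successor.

D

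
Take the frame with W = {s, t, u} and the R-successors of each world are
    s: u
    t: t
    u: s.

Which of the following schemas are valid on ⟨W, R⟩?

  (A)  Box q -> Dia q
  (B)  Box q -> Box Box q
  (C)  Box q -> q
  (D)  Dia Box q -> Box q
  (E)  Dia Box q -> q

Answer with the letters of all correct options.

A, E

R is not reflexive: not s R s.
R is symmetric: every R-edge is matched by its reverse.
R is not transitive: s R u and u R s but not s R s.
R is not euclidean: s R u and s R u but not u R u.
R is serial: every world has an R-successor.
(A) Box q -> Dia q (axiom D) characterises the serial frames. R is serial — valid.
(B) Box q -> Box Box q is axiom 4, which corresponds to transitivity. R is not transitive — not valid.
(C) Box q -> q is axiom T; it is valid on a frame exactly when R is reflexive. R is not reflexive, so not valid.
(D) Dia Box q -> Box q (the dual of axiom 5) characterises the euclidean frames. R is not euclidean — not valid.
(E) the dual of axiom B: valid iff R is symmetric. R is symmetric — valid.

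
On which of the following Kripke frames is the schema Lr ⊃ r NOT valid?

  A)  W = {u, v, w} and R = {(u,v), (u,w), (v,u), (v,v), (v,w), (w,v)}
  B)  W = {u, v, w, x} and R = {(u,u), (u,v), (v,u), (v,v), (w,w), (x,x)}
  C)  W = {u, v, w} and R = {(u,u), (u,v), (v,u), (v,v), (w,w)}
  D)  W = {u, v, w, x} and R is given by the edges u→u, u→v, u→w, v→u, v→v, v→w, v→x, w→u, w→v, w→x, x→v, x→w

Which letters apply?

A, D

The schema Lr ⊃ r is axiom T; it is valid on a frame iff R is reflexive.
(A) R is not reflexive (not u R u), so the schema fails here.
(B) R is reflexive (each world relates to itself), so the schema is valid here.
(C) R is reflexive (each world relates to itself), so the schema is valid here.
(D) R is not reflexive (not w R w), so the schema fails here.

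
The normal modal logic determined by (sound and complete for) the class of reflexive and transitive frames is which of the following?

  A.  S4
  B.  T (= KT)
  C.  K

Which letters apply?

(A) S4 is determined by exactly this class.
(B) T (= KT) is determined by the class of reflexive frames.
(C) K is determined by the class of arbitrary frames.

A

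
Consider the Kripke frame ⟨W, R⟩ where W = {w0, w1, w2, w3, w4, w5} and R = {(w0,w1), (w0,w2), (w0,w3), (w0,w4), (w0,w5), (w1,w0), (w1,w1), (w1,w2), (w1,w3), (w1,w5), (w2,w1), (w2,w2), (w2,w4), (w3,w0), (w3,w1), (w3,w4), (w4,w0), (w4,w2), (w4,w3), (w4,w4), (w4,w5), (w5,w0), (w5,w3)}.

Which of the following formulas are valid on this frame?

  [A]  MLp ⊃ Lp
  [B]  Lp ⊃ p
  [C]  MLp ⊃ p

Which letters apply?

none

R is not reflexive: not w0 R w0.
R is not symmetric: w0 R w2 but not w2 R w0.
R is not euclidean: w0 R w1 and w0 R w4 but not w1 R w4.
(A) MLp ⊃ Lp (the dual of axiom 5) characterises the euclidean frames. R is not euclidean — not valid.
(B) Lp ⊃ p is axiom T; it is valid on a frame exactly when R is reflexive. R is not reflexive, so not valid.
(C) MLp ⊃ p (the dual of axiom B) characterises the symmetric frames. R is not symmetric — not valid.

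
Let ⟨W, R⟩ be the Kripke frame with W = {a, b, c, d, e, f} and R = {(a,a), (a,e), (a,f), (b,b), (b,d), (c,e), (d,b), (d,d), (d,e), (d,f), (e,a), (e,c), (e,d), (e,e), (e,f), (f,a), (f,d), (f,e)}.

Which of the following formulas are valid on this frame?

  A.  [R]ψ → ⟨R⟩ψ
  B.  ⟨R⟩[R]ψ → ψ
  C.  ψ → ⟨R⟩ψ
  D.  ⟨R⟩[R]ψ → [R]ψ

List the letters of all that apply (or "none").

A, B

R is not reflexive: not c R c.
R is symmetric: every R-edge is matched by its reverse.
R is not euclidean: d R b and d R e but not b R e.
R is serial: every world has an R-successor.
(A) axiom D: valid iff R is serial. R is serial — valid.
(B) the dual of axiom B: valid iff R is symmetric. R is symmetric — valid.
(C) ψ → ⟨R⟩ψ is the dual of axiom T, which corresponds to reflexivity. R is not reflexive — not valid.
(D) ⟨R⟩[R]ψ → [R]ψ is the dual of axiom 5; it is valid on a frame exactly when R is euclidean. R is not euclidean, so not valid.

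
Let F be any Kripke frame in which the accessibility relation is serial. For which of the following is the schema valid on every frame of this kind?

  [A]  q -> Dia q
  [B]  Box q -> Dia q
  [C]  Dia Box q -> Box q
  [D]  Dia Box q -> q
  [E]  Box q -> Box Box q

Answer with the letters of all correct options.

B

(A) q -> Dia q is the dual of axiom T; it is valid on a frame exactly when R is reflexive. Such an R need not be reflexive, so not valid.
(B) Box q -> Dia q (axiom D) characterises the serial frames. Every such R is serial — valid.
(C) the dual of axiom 5: valid iff R is euclidean. Such an R need not be euclidean — not valid.
(D) Dia Box q -> q is the dual of axiom B, which corresponds to symmetry. Such an R need not be symmetric — not valid.
(E) Box q -> Box Box q (axiom 4) characterises the transitive frames. Such an R need not be transitive — not valid.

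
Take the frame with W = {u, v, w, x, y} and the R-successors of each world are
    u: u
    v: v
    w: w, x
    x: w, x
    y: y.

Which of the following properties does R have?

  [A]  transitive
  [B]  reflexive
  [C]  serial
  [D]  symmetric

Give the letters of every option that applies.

(A) transitive: R is closed under composition.
(B) reflexive: each world relates to itself.
(C) serial: every world has an R-successor.
(D) symmetric: every R-edge is matched by its reverse.

A, B, C, D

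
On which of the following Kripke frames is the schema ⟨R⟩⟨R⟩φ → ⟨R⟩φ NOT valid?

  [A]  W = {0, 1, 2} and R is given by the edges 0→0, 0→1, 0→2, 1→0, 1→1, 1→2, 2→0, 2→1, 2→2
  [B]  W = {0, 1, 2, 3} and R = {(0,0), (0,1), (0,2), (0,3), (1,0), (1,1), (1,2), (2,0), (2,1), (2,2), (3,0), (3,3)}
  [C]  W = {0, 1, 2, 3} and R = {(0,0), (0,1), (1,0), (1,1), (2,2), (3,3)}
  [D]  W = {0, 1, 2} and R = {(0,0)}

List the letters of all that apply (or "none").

The schema ⟨R⟩⟨R⟩φ → ⟨R⟩φ is the dual of axiom 4; it is valid on a frame iff R is transitive.
(A) R is transitive (R is closed under composition), so the schema is valid here.
(B) R is not transitive (1 R 0 and 0 R 3 but not 1 R 3), so the schema fails here.
(C) R is transitive (R is closed under composition), so the schema is valid here.
(D) R is transitive (R is closed under composition), so the schema is valid here.

B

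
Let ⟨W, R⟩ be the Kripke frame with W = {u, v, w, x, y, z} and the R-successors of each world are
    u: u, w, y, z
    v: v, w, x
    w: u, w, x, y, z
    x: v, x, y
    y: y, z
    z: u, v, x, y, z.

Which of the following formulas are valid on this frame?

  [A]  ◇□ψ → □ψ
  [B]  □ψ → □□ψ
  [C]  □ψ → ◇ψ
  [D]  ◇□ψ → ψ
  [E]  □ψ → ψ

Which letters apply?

R is reflexive: each world relates to itself.
R is not symmetric: u R y but not y R u.
R is not transitive: u R w and w R x but not u R x.
R is not euclidean: u R y and u R u but not y R u.
R is serial: every world has an R-successor.
(A) ◇□ψ → □ψ (the dual of axiom 5) characterises the euclidean frames. R is not euclidean — not valid.
(B) □ψ → □□ψ is axiom 4, which corresponds to transitivity. R is not transitive — not valid.
(C) □ψ → ◇ψ is axiom D, which corresponds to seriality. R is serial — valid.
(D) ◇□ψ → ψ is the dual of axiom B; it is valid on a frame exactly when R is symmetric. R is not symmetric, so not valid.
(E) □ψ → ψ is axiom T, which corresponds to reflexivity. R is reflexive — valid.

C, E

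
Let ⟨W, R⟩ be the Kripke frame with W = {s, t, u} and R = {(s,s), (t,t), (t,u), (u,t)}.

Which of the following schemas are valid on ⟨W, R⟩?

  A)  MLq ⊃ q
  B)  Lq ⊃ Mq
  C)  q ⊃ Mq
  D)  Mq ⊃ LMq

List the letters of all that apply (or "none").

R is not reflexive: not u R u.
R is symmetric: every R-edge is matched by its reverse.
R is not euclidean: t R u and t R u but not u R u.
R is serial: every world has an R-successor.
(A) MLq ⊃ q (the dual of axiom B) characterises the symmetric frames. R is symmetric — valid.
(B) Lq ⊃ Mq is axiom D, which corresponds to seriality. R is serial — valid.
(C) q ⊃ Mq is the dual of axiom T, which corresponds to reflexivity. R is not reflexive — not valid.
(D) Mq ⊃ LMq (axiom 5) characterises the euclidean frames. R is not euclidean — not valid.

A, B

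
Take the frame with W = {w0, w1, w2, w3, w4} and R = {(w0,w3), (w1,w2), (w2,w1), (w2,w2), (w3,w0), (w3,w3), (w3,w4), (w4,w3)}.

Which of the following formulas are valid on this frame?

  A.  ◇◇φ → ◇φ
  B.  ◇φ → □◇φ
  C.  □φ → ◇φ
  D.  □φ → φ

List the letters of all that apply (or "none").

C

R is not reflexive: not w0 R w0.
R is not transitive: w0 R w3 and w3 R w0 but not w0 R w0.
R is not euclidean: w3 R w0 and w3 R w4 but not w0 R w4.
R is serial: every world has an R-successor.
(A) ◇◇φ → ◇φ is the dual of axiom 4; it is valid on a frame exactly when R is transitive. R is not transitive, so not valid.
(B) ◇φ → □◇φ is axiom 5; it is valid on a frame exactly when R is euclidean. R is not euclidean, so not valid.
(C) □φ → ◇φ is axiom D; it is valid on a frame exactly when R is serial. R is serial, so valid.
(D) □φ → φ is axiom T, which corresponds to reflexivity. R is not reflexive — not valid.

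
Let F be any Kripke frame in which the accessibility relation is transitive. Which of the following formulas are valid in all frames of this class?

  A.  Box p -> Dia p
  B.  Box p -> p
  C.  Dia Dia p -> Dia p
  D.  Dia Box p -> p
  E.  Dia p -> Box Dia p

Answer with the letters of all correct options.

C

(A) Box p -> Dia p is axiom D, which corresponds to seriality. Such an R need not be serial — not valid.
(B) Box p -> p (axiom T) characterises the reflexive frames. Such an R need not be reflexive — not valid.
(C) Dia Dia p -> Dia p is the dual of axiom 4; it is valid on a frame exactly when R is transitive. Every such R is transitive, so valid.
(D) the dual of axiom B: valid iff R is symmetric. Such an R need not be symmetric — not valid.
(E) Dia p -> Box Dia p (axiom 5) characterises the euclidean frames. Such an R need not be euclidean — not valid.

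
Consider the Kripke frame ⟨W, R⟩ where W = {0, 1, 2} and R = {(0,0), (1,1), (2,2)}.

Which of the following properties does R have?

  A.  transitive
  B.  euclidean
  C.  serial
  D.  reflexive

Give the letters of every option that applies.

A, B, C, D

(A) transitive: R is closed under composition.
(B) euclidean: any two R-successors of the same world are R-related.
(C) serial: every world has an R-successor.
(D) reflexive: each world relates to itself.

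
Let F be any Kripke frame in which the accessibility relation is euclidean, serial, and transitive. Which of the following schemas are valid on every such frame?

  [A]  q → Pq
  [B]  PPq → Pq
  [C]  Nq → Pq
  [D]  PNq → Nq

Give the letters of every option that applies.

B, C, D

(A) q → Pq is the dual of axiom T; it is valid on a frame exactly when R is reflexive. Such an R need not be reflexive, so not valid.
(B) the dual of axiom 4: valid iff R is transitive. Every such R is transitive — valid.
(C) Nq → Pq (axiom D) characterises the serial frames. Every such R is serial — valid.
(D) PNq → Nq is the dual of axiom 5; it is valid on a frame exactly when R is euclidean. Every such R is euclidean, so valid.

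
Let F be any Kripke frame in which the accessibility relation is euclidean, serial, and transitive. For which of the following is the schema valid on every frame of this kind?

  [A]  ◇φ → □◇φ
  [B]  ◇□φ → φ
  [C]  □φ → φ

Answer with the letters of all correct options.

(A) ◇φ → □◇φ is axiom 5, which corresponds to the euclidean property. Every such R is euclidean — valid.
(B) ◇□φ → φ is the dual of axiom B, which corresponds to symmetry. Such an R need not be symmetric — not valid.
(C) □φ → φ is axiom T, which corresponds to reflexivity. Such an R need not be reflexive — not valid.

A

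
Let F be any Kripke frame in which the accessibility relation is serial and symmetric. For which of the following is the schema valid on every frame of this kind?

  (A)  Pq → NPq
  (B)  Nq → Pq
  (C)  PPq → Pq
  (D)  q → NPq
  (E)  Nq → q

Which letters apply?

(A) axiom 5: valid iff R is euclidean. Such an R need not be euclidean — not valid.
(B) Nq → Pq is axiom D; it is valid on a frame exactly when R is serial. Every such R is serial, so valid.
(C) PPq → Pq is the dual of axiom 4, which corresponds to transitivity. Such an R need not be transitive — not valid.
(D) q → NPq is axiom B, which corresponds to symmetry. Every such R is symmetric — valid.
(E) Nq → q is axiom T; it is valid on a frame exactly when R is reflexive. Such an R need not be reflexive, so not valid.

B, D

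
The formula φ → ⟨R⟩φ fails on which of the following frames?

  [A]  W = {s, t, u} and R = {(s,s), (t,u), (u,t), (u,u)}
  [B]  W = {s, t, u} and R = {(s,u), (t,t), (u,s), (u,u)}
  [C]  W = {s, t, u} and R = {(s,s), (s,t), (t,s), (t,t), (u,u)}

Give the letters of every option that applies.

A, B

The schema φ → ⟨R⟩φ is the dual of axiom T; it is valid on a frame iff R is reflexive.
(A) R is not reflexive (not t R t), so the schema fails here.
(B) R is not reflexive (not s R s), so the schema fails here.
(C) R is reflexive (each world relates to itself), so the schema is valid here.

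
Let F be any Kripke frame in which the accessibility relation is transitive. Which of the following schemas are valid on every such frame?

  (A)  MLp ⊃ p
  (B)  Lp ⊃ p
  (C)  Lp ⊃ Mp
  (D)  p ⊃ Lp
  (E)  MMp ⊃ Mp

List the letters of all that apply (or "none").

(A) the dual of axiom B: valid iff R is symmetric. Such an R need not be symmetric — not valid.
(B) Lp ⊃ p (axiom T) characterises the reflexive frames. Such an R need not be reflexive — not valid.
(C) axiom D: valid iff R is serial. Such an R need not be serial — not valid.
(D) p ⊃ Lp (equivalent to ◇p→p) corresponds to R being a subset of the identity. Such an R need not be a subset of the identity, so not valid.
(E) the dual of axiom 4: valid iff R is transitive. Every such R is transitive — valid.

E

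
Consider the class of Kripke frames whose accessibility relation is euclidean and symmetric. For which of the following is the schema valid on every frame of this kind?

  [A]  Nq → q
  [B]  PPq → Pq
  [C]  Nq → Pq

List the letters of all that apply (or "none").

B

A symmetric euclidean relation is transitive (uRv and vRw give vRu by symmetry, then uRw by the euclidean condition, applied at v).
(A) Nq → q is axiom T, which corresponds to reflexivity. Such an R need not be reflexive — not valid.
(B) the dual of axiom 4: valid iff R is transitive. Every such R is transitive — valid.
(C) axiom D: valid iff R is serial. Such an R need not be serial — not valid.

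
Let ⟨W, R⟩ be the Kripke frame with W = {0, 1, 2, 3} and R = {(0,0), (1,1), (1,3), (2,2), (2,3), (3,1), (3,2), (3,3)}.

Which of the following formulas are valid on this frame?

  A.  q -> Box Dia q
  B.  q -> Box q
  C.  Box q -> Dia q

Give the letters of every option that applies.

R is symmetric: every R-edge is matched by its reverse.
R is serial: every world has an R-successor.
R is not a subset of the identity: 1 R 3 with 1 ≠ 3.
(A) q -> Box Dia q (axiom B) characterises the symmetric frames. R is symmetric — valid.
(B) q -> Box q is equivalent to ◇p→p; it holds exactly when R ⊆ identity. Here R ⊄ identity — not valid.
(C) Box q -> Dia q is axiom D, which corresponds to seriality. R is serial — valid.

A, C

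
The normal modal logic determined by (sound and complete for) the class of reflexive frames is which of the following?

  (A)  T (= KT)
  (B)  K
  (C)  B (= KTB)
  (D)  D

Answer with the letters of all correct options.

(A) T (= KT) is determined by exactly this class.
(B) K is determined by the class of arbitrary frames.
(C) B (= KTB) is determined by the class of reflexive and symmetric frames.
(D) D is determined by the class of serial frames.

A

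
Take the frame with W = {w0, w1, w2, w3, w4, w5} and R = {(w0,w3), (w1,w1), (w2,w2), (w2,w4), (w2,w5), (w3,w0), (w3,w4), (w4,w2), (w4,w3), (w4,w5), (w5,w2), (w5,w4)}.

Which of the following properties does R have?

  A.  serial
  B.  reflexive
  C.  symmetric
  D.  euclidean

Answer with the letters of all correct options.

A, C

(A) serial: every world has an R-successor.
(B) not reflexive: not w0 R w0.
(C) symmetric: every R-edge is matched by its reverse.
(D) not euclidean: w3 R w0 and w3 R w4 but not w0 R w4.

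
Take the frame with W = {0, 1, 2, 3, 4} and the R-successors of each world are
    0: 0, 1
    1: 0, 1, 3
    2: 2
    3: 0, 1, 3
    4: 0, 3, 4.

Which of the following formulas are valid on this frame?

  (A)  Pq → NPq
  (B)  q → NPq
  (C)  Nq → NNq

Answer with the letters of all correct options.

none

R is not symmetric: 3 R 0 but not 0 R 3.
R is not transitive: 0 R 1 and 1 R 3 but not 0 R 3.
R is not euclidean: 1 R 0 and 1 R 3 but not 0 R 3.
(A) Pq → NPq is axiom 5, which corresponds to the euclidean property. R is not euclidean — not valid.
(B) axiom B: valid iff R is symmetric. R is not symmetric — not valid.
(C) Nq → NNq is axiom 4, which corresponds to transitivity. R is not transitive — not valid.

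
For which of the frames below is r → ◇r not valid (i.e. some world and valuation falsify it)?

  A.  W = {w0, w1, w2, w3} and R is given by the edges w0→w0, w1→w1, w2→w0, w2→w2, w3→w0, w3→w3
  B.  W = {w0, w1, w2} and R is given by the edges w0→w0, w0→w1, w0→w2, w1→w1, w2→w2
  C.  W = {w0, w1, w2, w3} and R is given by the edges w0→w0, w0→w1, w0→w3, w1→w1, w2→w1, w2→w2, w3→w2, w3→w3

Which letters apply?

The schema r → ◇r is the dual of axiom T; it is valid on a frame iff R is reflexive.
(A) R is reflexive (each world relates to itself), so the schema is valid here.
(B) R is reflexive (each world relates to itself), so the schema is valid here.
(C) R is reflexive (each world relates to itself), so the schema is valid here.

none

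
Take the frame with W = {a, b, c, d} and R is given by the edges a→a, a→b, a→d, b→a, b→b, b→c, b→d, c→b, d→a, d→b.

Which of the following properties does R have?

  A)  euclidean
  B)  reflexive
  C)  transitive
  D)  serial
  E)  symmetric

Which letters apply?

(A) not euclidean: b R a and b R c but not a R c.
(B) not reflexive: not c R c.
(C) not transitive: a R b and b R c but not a R c.
(D) serial: every world has an R-successor.
(E) symmetric: every R-edge is matched by its reverse.

D, E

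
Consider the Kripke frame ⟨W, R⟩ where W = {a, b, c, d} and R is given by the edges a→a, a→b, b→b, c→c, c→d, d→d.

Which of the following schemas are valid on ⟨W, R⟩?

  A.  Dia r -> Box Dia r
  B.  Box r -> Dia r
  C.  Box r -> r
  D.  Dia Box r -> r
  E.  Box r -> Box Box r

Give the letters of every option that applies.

B, C, E

R is reflexive: each world relates to itself.
R is not symmetric: a R b but not b R a.
R is transitive: R is closed under composition.
R is not euclidean: a R b and a R a but not b R a.
R is serial: every world has an R-successor.
(A) Dia r -> Box Dia r (axiom 5) characterises the euclidean frames. R is not euclidean — not valid.
(B) Box r -> Dia r is axiom D; it is valid on a frame exactly when R is serial. R is serial, so valid.
(C) Box r -> r (axiom T) characterises the reflexive frames. R is reflexive — valid.
(D) Dia Box r -> r (the dual of axiom B) characterises the symmetric frames. R is not symmetric — not valid.
(E) axiom 4: valid iff R is transitive. R is transitive — valid.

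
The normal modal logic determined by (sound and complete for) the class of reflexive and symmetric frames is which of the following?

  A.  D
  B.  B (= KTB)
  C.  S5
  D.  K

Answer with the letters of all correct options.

(A) D is determined by the class of serial frames.
(B) B (= KTB) is determined by exactly this class.
(C) S5 is determined by the class of reflexive, symmetric, and transitive frames.
(D) K is determined by the class of arbitrary frames.

B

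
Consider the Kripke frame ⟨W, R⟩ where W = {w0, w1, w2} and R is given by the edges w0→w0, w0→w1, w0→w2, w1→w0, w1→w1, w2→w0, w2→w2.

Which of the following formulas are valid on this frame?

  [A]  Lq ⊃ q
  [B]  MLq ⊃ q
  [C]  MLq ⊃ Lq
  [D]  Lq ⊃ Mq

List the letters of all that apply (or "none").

R is reflexive: each world relates to itself.
R is symmetric: every R-edge is matched by its reverse.
R is not euclidean: w0 R w1 and w0 R w2 but not w1 R w2.
R is serial: every world has an R-successor.
(A) axiom T: valid iff R is reflexive. R is reflexive — valid.
(B) the dual of axiom B: valid iff R is symmetric. R is symmetric — valid.
(C) MLq ⊃ Lq is the dual of axiom 5, which corresponds to the euclidean property. R is not euclidean — not valid.
(D) Lq ⊃ Mq is axiom D, which corresponds to seriality. R is serial — valid.

A, B, D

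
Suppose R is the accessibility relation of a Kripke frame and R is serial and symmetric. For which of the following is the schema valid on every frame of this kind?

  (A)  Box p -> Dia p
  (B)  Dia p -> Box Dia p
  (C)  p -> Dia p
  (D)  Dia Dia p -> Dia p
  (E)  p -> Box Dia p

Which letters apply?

(A) Box p -> Dia p (axiom D) characterises the serial frames. Every such R is serial — valid.
(B) axiom 5: valid iff R is euclidean. Such an R need not be euclidean — not valid.
(C) p -> Dia p (the dual of axiom T) characterises the reflexive frames. Such an R need not be reflexive — not valid.
(D) Dia Dia p -> Dia p is the dual of axiom 4; it is valid on a frame exactly when R is transitive. Such an R need not be transitive, so not valid.
(E) p -> Box Dia p is axiom B; it is valid on a frame exactly when R is symmetric. Every such R is symmetric, so valid.

A, E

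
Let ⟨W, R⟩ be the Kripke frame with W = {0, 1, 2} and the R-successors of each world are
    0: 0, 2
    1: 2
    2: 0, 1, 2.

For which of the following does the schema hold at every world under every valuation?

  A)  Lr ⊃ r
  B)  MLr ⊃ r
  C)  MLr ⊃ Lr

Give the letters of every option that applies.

R is not reflexive: not 1 R 1.
R is symmetric: every R-edge is matched by its reverse.
R is not euclidean: 2 R 0 and 2 R 1 but not 0 R 1.
(A) Lr ⊃ r is axiom T; it is valid on a frame exactly when R is reflexive. R is not reflexive, so not valid.
(B) MLr ⊃ r is the dual of axiom B; it is valid on a frame exactly when R is symmetric. R is symmetric, so valid.
(C) MLr ⊃ Lr (the dual of axiom 5) characterises the euclidean frames. R is not euclidean — not valid.

B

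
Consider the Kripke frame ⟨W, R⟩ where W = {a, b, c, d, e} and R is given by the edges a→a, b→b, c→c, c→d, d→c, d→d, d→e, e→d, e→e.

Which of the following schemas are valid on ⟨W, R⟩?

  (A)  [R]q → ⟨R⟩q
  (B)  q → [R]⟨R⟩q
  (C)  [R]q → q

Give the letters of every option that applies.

A, B, C

R is reflexive: each world relates to itself.
R is symmetric: every R-edge is matched by its reverse.
R is serial: every world has an R-successor.
(A) [R]q → ⟨R⟩q (axiom D) characterises the serial frames. R is serial — valid.
(B) q → [R]⟨R⟩q (axiom B) characterises the symmetric frames. R is symmetric — valid.
(C) axiom T: valid iff R is reflexive. R is reflexive — valid.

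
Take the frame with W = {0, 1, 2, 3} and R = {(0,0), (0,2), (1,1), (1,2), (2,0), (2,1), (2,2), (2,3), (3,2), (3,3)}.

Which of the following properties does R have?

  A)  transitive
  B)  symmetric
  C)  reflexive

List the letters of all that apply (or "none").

B, C

(A) not transitive: 0 R 2 and 2 R 1 but not 0 R 1.
(B) symmetric: every R-edge is matched by its reverse.
(C) reflexive: each world relates to itself.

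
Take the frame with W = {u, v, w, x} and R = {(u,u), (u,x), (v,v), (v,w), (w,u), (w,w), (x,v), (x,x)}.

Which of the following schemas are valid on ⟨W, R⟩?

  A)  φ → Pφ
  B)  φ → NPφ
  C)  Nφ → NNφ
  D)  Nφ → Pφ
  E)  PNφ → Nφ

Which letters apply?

R is reflexive: each world relates to itself.
R is not symmetric: u R x but not x R u.
R is not transitive: u R x and x R v but not u R v.
R is not euclidean: u R x and u R u but not x R u.
R is serial: every world has an R-successor.
(A) φ → Pφ (the dual of axiom T) characterises the reflexive frames. R is reflexive — valid.
(B) axiom B: valid iff R is symmetric. R is not symmetric — not valid.
(C) Nφ → NNφ (axiom 4) characterises the transitive frames. R is not transitive — not valid.
(D) Nφ → Pφ (axiom D) characterises the serial frames. R is serial — valid.
(E) PNφ → Nφ is the dual of axiom 5; it is valid on a frame exactly when R is euclidean. R is not euclidean, so not valid.

A, D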